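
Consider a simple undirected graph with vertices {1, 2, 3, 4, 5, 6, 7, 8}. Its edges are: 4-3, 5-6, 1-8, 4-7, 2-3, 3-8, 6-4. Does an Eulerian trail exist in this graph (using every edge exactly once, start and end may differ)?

Degrees: 1:1, 2:1, 3:3, 4:3, 5:1, 6:2, 7:1, 8:2
Odd-degree vertices: 1, 2, 3, 4, 5, 7 (6 total).
An Eulerian trail requires 0 or 2 odd-degree vertices; here there are 6.

No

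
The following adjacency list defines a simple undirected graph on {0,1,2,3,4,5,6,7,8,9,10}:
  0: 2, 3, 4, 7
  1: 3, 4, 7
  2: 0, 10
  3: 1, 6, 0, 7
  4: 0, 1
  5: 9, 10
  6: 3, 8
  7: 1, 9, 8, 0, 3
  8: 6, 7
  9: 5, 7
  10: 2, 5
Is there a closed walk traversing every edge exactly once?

Degrees: 0:4, 1:3, 2:2, 3:4, 4:2, 5:2, 6:2, 7:5, 8:2, 9:2, 10:2
1, 7 have odd degree; an Eulerian circuit needs every degree to be even, so none exists.

No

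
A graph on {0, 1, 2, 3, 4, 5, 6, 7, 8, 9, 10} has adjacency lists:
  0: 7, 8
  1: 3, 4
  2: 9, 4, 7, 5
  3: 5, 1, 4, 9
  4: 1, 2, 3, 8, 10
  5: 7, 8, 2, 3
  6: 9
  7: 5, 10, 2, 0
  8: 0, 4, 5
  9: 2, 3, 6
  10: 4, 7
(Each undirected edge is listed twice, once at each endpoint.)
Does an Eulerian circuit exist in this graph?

Degrees: 0:2, 1:2, 2:4, 3:4, 4:5, 5:4, 6:1, 7:4, 8:3, 9:3, 10:2
4, 6, 8, 9 have odd degree; an Eulerian circuit needs every degree to be even, so none exists.

No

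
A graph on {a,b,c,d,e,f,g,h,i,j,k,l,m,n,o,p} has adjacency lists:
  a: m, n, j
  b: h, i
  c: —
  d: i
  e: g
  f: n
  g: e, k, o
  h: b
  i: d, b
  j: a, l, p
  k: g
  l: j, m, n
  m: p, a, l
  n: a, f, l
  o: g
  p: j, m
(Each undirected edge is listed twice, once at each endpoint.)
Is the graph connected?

Component: {c}
Component: {b, d, h, i}
Component: {e, g, k, o}
Component: {a, f, j, l, m, n, p}
No edge joins these 4 groups, so the graph is disconnected.

No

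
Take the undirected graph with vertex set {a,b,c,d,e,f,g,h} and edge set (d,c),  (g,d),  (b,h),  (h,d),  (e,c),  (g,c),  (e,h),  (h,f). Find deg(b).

Neighbors of b: h.

1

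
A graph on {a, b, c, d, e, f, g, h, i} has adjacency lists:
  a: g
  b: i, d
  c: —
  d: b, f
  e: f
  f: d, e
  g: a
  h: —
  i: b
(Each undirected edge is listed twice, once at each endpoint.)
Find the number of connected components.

Component: {c}
Component: {h}
Component: {a, g}
Component: {b, d, e, f, i}

4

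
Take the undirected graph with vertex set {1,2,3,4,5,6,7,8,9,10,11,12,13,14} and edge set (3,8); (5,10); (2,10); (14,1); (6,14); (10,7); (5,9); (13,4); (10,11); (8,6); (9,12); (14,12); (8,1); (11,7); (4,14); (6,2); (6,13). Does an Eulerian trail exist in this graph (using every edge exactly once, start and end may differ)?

Yes

Degrees: 1:2, 2:2, 3:1, 4:2, 5:2, 6:4, 7:2, 8:3, 9:2, 10:4, 11:2, 12:2, 13:2, 14:4
Odd-degree vertices: 3, 8 (2 total).
With 2 odd-degree vertices and all edges in one connected piece, an Eulerian trail exists (from 3 to 8).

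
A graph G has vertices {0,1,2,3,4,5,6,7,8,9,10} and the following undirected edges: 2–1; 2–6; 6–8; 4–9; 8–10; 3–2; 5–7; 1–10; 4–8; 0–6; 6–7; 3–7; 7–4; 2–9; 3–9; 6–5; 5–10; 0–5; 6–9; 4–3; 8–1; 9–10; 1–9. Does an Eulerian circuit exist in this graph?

Degrees: 0:2, 1:4, 2:4, 3:4, 4:4, 5:4, 6:6, 7:4, 8:4, 9:6, 10:4
All degrees are even and the non-isolated vertices are connected — an Eulerian circuit exists.

Yes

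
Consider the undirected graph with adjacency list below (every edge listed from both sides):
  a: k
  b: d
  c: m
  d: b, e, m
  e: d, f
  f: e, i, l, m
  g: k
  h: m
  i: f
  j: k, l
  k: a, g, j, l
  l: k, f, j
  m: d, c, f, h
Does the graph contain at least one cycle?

|V| = 13, |E| = 14, number of components = 1.
Since 14 > 13 - 1, a cycle must exist; for instance f-e-d-m-f.

Yes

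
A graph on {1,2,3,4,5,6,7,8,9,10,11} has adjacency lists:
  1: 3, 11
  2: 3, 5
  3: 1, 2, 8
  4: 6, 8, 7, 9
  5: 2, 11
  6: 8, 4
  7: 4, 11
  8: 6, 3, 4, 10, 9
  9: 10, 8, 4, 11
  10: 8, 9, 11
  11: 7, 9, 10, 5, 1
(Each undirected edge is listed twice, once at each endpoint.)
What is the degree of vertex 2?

Neighbors of 2: 3, 5.

2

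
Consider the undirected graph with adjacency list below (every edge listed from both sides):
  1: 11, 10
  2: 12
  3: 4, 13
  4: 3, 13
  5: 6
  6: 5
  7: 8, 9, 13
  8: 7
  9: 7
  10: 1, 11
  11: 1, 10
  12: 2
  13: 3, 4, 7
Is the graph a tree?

The graph has 13 vertices and 11 edges.
It is not connected, so it is not a tree.

No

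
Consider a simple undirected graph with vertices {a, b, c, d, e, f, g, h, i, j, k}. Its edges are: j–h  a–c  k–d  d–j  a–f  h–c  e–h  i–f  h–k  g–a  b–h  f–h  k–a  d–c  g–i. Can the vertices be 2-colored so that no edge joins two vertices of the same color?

Yes

A valid 2-coloring puts {b, c, e, f, g, j, k} on one side and {a, d, h, i} on the other; every edge crosses between the two sides.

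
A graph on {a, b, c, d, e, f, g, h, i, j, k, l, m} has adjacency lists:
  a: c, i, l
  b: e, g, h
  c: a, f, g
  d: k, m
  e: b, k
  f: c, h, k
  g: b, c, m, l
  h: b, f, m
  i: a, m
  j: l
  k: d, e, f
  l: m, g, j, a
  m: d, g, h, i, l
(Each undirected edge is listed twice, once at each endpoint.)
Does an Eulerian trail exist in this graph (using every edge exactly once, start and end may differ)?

Degrees: a:3, b:3, c:3, d:2, e:2, f:3, g:4, h:3, i:2, j:1, k:3, l:4, m:5
Odd-degree vertices: a, b, c, f, h, j, k, m (8 total).
An Eulerian trail requires 0 or 2 odd-degree vertices; here there are 8.

No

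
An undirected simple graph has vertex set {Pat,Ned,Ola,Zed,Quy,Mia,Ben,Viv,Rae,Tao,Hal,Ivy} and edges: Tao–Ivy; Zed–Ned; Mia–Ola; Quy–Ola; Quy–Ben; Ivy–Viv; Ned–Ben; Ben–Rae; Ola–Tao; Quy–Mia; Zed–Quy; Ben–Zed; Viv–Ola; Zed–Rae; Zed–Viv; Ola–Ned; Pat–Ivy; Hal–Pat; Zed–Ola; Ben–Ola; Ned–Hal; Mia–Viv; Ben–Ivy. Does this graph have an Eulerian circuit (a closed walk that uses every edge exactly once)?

No

Degrees: Pat:2, Ned:4, Ola:7, Zed:6, Quy:4, Mia:3, Ben:6, Viv:4, Rae:2, Tao:2, Hal:2, Ivy:4
Ola, Mia have odd degree; an Eulerian circuit needs every degree to be even, so none exists.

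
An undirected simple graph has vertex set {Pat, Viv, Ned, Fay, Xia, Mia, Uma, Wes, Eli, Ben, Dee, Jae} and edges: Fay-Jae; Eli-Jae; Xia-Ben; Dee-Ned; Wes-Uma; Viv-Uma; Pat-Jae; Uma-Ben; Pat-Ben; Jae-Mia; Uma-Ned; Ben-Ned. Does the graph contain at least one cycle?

The graph has 12 vertices, 12 edges, and 1 connected component.
Since 12 > 12 - 1, a cycle must exist; for instance Ben-Uma-Ned-Ben.

Yes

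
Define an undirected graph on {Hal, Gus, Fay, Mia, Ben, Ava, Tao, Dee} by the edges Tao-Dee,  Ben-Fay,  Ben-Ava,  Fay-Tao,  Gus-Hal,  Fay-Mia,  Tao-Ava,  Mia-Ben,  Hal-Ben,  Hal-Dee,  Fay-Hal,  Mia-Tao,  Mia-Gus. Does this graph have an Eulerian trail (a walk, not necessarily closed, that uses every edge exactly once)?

Degrees: Hal:4, Gus:2, Fay:4, Mia:4, Ben:4, Ava:2, Tao:4, Dee:2
Odd-degree vertices: none (0 total).
With 0 odd-degree vertices and all edges in one connected piece, an Eulerian trail exists.

Yes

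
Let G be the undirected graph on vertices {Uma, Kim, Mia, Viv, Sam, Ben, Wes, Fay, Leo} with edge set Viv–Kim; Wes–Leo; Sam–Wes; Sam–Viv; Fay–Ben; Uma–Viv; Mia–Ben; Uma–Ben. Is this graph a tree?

Yes

|V| = 9, |E| = 8.
It is connected with exactly 8 edges, hence acyclic — it is a tree.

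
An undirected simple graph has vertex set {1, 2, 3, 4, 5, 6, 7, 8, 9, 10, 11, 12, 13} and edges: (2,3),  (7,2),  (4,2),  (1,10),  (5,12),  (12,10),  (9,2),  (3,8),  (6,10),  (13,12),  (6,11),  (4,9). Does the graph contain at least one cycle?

The graph has 13 vertices, 12 edges, and 2 connected components.
Since 12 > 13 - 2, a cycle must exist; for instance 2-4-9-2.

Yes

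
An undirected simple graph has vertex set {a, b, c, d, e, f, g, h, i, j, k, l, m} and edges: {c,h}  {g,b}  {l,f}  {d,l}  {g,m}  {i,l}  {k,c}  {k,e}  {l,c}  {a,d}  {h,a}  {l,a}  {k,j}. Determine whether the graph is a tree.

|V| = 13, |E| = 13.
It is not connected, so it is not a tree.

No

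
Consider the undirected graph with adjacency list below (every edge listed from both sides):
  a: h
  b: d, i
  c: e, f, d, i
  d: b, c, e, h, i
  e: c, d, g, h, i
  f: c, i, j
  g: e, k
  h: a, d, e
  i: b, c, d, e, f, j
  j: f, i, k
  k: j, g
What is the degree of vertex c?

4

Neighbors of c: d, e, f, i.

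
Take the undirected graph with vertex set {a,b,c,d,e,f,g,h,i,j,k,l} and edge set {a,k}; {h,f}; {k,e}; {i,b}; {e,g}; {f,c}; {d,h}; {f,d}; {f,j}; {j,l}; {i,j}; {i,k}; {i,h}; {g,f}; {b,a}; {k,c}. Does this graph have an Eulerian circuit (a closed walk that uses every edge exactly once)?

No

Degrees: a:2, b:2, c:2, d:2, e:2, f:5, g:2, h:3, i:4, j:3, k:4, l:1
f, h, j, l have odd degree; an Eulerian circuit needs every degree to be even, so none exists.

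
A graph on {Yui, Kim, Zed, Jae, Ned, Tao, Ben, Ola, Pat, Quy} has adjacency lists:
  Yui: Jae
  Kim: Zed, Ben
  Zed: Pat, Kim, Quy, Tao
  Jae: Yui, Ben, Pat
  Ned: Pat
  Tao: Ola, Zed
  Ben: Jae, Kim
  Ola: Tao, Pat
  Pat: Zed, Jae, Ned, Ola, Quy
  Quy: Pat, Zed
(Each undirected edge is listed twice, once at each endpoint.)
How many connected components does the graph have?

1

Component: {Yui, Kim, Zed, Jae, Ned, Tao, Ben, Ola, Pat, Quy}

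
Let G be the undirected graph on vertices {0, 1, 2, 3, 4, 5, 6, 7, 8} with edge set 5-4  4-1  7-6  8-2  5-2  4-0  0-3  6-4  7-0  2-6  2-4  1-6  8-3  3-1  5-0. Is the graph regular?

No

Degrees: 0:4, 1:3, 2:4, 3:3, 4:5, 5:3, 6:4, 7:2, 8:2
Vertex 7 has degree 2 while 4 has degree 5, so the graph is not regular.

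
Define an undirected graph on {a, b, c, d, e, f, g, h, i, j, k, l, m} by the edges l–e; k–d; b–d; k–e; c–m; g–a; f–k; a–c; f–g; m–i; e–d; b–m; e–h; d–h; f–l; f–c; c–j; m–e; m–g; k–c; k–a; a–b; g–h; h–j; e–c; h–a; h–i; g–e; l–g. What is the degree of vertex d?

Neighbors of d: b, e, h, k.

4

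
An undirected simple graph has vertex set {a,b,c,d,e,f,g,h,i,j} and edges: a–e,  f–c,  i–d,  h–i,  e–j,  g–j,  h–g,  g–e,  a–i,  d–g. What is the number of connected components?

Component: {b}
Component: {c, f}
Component: {a, d, e, g, h, i, j}

3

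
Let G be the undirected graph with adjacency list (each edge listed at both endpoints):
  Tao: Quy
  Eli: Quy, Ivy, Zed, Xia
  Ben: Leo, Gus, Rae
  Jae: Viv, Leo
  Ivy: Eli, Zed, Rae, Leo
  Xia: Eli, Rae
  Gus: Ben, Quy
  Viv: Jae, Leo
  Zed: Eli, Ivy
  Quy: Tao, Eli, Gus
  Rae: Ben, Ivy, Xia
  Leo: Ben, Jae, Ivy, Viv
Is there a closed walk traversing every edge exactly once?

Degrees: Tao:1, Eli:4, Ben:3, Jae:2, Ivy:4, Xia:2, Gus:2, Viv:2, Zed:2, Quy:3, Rae:3, Leo:4
Tao, Ben, Quy, Rae have odd degree; an Eulerian circuit needs every degree to be even, so none exists.

No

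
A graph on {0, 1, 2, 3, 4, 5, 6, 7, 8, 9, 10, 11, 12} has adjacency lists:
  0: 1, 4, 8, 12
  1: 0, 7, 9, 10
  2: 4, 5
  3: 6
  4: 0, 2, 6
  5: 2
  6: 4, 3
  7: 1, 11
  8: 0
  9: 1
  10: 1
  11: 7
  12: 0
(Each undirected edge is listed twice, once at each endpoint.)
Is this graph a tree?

Yes

The graph has 13 vertices and 12 edges.
It is connected with exactly 12 edges, hence acyclic — it is a tree.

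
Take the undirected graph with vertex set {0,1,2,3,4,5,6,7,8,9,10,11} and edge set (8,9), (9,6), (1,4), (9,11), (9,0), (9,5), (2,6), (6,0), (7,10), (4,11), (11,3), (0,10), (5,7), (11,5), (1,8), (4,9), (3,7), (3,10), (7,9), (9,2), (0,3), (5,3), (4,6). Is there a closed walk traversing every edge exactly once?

No

Degrees: 0:4, 1:2, 2:2, 3:5, 4:4, 5:4, 6:4, 7:4, 8:2, 9:8, 10:3, 11:4
3, 10 have odd degree; an Eulerian circuit needs every degree to be even, so none exists.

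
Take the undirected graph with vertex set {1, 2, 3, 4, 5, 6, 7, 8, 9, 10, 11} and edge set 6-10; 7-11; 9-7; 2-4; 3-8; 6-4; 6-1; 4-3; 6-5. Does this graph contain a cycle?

No

|V| = 11, |E| = 9, number of components = 2.
Since 9 = 11 - 2, the graph is a forest and contains no cycle.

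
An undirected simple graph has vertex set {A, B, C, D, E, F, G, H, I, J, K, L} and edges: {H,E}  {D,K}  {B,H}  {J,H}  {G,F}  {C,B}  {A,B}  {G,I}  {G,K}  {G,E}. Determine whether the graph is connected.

Component: {L}
Component: {A, B, C, D, E, F, G, H, I, J, K}
There are 2 separate components, so the graph is not connected.

No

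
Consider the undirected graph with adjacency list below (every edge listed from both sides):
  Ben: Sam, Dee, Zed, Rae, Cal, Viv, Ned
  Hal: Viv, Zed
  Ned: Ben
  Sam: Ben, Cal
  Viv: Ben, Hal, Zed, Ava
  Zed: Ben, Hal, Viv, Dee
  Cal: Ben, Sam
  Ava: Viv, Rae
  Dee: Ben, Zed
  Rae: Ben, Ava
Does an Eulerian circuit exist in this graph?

No

Degrees: Ben:7, Hal:2, Ned:1, Sam:2, Viv:4, Zed:4, Cal:2, Ava:2, Dee:2, Rae:2
Vertices with odd degree: Ben, Ned. An Eulerian circuit requires all degrees even.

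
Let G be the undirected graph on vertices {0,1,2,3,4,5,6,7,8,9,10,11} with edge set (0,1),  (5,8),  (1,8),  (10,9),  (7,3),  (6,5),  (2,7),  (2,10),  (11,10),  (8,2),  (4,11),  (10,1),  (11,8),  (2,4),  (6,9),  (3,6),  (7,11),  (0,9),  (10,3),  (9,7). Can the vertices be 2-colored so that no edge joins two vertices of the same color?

Color {1, 2, 3, 5, 9, 11} black and {0, 4, 6, 7, 8, 10} white. No edge joins two same-colored vertices, so the graph is bipartite.

Yes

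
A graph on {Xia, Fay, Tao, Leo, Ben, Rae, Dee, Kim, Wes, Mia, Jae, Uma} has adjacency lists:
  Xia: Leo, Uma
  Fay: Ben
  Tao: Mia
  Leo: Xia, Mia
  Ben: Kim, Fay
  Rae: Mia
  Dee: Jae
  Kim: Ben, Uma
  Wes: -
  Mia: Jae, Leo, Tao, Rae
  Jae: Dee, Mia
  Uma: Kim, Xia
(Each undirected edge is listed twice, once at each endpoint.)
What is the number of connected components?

2

Component: {Wes}
Component: {Xia, Fay, Tao, Leo, Ben, Rae, Dee, Kim, Mia, Jae, Uma}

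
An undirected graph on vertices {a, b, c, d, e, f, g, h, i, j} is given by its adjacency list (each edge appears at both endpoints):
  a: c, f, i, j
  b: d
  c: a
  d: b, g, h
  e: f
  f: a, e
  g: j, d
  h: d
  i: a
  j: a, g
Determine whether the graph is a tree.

Yes

|V| = 10, |E| = 9.
It is connected with exactly 9 edges, hence acyclic — it is a tree.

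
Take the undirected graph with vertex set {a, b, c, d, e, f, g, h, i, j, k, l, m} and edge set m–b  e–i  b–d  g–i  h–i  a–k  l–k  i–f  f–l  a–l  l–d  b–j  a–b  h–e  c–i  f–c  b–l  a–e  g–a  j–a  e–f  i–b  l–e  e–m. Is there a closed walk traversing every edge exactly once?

Degrees: a:6, b:6, c:2, d:2, e:6, f:4, g:2, h:2, i:6, j:2, k:2, l:6, m:2
All degrees are even and the non-isolated vertices are connected — an Eulerian circuit exists.

Yes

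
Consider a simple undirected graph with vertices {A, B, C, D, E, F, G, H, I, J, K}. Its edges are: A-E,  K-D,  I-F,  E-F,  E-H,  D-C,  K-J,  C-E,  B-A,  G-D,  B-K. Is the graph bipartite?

A valid 2-coloring puts {B, D, E, I, J} on one side and {A, C, F, G, H, K} on the other; every edge crosses between the two sides.

Yes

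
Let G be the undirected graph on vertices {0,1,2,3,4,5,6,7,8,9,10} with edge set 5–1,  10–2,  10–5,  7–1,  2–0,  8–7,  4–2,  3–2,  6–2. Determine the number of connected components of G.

Component: {9}
Component: {0, 1, 2, 3, 4, 5, 6, 7, 8, 10}

2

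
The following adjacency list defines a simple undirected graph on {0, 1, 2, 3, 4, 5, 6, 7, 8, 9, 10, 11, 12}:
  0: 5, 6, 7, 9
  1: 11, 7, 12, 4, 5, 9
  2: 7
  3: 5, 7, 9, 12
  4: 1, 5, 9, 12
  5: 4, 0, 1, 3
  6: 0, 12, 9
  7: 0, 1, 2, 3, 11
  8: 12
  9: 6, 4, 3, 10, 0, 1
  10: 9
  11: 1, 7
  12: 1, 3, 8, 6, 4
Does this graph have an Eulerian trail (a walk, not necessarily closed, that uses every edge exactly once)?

Degrees: 0:4, 1:6, 2:1, 3:4, 4:4, 5:4, 6:3, 7:5, 8:1, 9:6, 10:1, 11:2, 12:5
Odd-degree vertices: 2, 6, 7, 8, 10, 12 (6 total).
With 6 odd-degree vertices (more than two), no single trail can use every edge.

No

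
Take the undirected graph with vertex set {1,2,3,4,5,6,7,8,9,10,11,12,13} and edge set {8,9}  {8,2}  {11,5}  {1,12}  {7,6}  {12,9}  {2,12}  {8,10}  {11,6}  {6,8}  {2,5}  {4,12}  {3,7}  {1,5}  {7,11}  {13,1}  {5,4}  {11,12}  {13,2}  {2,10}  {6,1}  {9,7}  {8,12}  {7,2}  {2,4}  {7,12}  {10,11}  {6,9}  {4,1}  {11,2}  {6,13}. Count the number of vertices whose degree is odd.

6

Degrees: 1:5, 2:8, 3:1, 4:4, 5:4, 6:6, 7:6, 8:5, 9:4, 10:3, 11:6, 12:7, 13:3
Odd-degree vertices: 1, 3, 8, 10, 12, 13.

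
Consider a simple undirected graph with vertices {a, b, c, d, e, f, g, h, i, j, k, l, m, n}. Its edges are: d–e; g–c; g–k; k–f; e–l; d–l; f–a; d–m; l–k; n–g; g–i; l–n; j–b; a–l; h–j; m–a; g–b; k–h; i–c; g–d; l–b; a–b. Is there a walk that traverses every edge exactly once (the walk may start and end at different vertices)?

Yes

Degrees: a:4, b:4, c:2, d:4, e:2, f:2, g:6, h:2, i:2, j:2, k:4, l:6, m:2, n:2
Odd-degree vertices: none (0 total).
The non-isolated vertices are connected and exactly 0 have odd degree, so an Eulerian trail exists.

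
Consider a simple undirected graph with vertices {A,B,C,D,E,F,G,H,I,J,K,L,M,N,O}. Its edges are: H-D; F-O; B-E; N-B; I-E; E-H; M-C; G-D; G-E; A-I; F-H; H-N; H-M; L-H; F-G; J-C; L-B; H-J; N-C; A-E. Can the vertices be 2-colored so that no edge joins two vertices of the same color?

No

The cycle I-A-E-I has length 3, which is odd, so the graph is not bipartite.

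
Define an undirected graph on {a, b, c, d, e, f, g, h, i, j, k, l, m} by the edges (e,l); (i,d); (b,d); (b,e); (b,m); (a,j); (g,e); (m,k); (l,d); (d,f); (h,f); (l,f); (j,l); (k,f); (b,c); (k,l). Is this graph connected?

Starting from a and exploring outward reaches every vertex (a, j, l, d, k, e, f, i, b, m, g, h, c); the graph is connected.

Yes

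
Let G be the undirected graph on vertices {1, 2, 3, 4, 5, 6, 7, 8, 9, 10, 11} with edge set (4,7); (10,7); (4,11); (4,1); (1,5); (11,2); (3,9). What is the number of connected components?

4

Component: {6}
Component: {8}
Component: {3, 9}
Component: {1, 2, 4, 5, 7, 10, 11}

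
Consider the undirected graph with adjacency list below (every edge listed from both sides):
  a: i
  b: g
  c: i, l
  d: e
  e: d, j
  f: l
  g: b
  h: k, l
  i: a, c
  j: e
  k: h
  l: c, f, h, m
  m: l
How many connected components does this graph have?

Component: {b, g}
Component: {d, e, j}
Component: {a, c, f, h, i, k, l, m}

3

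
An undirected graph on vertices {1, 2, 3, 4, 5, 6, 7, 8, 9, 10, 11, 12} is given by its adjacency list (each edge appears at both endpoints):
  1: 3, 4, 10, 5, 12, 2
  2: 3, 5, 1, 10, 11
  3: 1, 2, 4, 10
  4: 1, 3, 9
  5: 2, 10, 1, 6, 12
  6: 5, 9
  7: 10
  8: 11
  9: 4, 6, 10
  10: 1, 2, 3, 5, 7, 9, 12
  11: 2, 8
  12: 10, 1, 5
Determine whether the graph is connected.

Starting from 1 and exploring outward reaches every vertex (1, 5, 4, 3, 12, 2, 10, 6, 9, 11, 7, 8); the graph is connected.

Yes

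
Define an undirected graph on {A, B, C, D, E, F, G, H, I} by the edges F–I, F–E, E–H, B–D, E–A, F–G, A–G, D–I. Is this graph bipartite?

A valid 2-coloring puts {B, C, E, G, I} on one side and {A, D, F, H} on the other; every edge crosses between the two sides.

Yes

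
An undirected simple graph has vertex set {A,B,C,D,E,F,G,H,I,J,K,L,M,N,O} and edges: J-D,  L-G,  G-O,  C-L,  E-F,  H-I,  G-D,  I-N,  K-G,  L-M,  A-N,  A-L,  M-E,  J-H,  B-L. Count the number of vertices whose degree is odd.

Degrees: A:2, B:1, C:1, D:2, E:2, F:1, G:4, H:2, I:2, J:2, K:1, L:5, M:2, N:2, O:1
Odd-degree vertices: B, C, F, K, L, O.

6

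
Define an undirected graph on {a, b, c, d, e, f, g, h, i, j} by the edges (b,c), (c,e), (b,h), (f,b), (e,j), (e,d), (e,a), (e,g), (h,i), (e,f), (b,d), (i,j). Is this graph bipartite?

Yes

Partition the vertices as {b, e, i} vs {a, c, d, f, g, h, j}. Each listed edge has one endpoint in each part, so the graph is bipartite.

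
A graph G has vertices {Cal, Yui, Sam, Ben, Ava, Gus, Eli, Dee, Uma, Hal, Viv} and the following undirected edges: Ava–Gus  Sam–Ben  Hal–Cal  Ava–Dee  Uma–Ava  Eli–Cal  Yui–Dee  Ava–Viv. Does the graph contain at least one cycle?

No

The graph has 11 vertices, 8 edges, and 3 connected components.
Since 8 = 11 - 3, the graph is a forest and contains no cycle.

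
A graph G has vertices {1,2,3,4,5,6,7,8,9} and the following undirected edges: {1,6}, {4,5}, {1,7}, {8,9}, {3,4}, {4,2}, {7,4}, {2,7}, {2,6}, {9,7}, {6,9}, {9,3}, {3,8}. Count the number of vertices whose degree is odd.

4

Degrees: 1:2, 2:3, 3:3, 4:4, 5:1, 6:3, 7:4, 8:2, 9:4
Odd-degree vertices: 2, 3, 5, 6.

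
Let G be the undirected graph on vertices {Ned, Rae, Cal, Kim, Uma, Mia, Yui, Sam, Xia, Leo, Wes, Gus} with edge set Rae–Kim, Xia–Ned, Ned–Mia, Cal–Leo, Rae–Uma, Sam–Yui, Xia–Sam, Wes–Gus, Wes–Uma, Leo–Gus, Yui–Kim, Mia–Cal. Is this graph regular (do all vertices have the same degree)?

Yes

Degrees: Ned:2, Rae:2, Cal:2, Kim:2, Uma:2, Mia:2, Yui:2, Sam:2, Xia:2, Leo:2, Wes:2, Gus:2
All degrees equal 2; the graph is regular.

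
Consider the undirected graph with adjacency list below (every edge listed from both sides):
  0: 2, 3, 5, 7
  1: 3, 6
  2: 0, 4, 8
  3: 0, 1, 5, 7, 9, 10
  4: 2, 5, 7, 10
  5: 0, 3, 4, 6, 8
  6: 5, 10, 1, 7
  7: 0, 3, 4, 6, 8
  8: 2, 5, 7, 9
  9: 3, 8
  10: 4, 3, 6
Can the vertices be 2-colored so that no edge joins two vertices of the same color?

3-0-5-3 is an odd cycle (length 3), and a bipartite graph can contain only even cycles.

No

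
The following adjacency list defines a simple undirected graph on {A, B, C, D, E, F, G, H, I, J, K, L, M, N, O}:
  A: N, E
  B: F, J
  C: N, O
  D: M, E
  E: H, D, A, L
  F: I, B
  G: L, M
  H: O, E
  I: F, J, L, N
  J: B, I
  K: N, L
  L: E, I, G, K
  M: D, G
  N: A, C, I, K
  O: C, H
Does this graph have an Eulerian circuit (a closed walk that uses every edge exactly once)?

Degrees: A:2, B:2, C:2, D:2, E:4, F:2, G:2, H:2, I:4, J:2, K:2, L:4, M:2, N:4, O:2
All degrees are even and the non-isolated vertices are connected — an Eulerian circuit exists.

Yes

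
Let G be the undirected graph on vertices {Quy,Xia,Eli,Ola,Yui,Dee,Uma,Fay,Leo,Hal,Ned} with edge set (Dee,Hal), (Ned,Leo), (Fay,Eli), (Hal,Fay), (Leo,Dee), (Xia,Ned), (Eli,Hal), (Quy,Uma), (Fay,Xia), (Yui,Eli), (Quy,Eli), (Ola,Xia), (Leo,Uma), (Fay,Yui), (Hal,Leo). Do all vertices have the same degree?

Degrees: Quy:2, Xia:3, Eli:4, Ola:1, Yui:2, Dee:2, Uma:2, Fay:4, Leo:4, Hal:4, Ned:2
Vertex Ola has degree 1 while Eli has degree 4, so the graph is not regular.

No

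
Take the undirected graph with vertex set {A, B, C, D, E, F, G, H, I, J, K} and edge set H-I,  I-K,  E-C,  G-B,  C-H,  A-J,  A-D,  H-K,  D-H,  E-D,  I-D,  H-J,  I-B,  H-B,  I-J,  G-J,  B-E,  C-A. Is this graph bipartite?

No

H-I-K-H is an odd cycle (length 3), and a bipartite graph can contain only even cycles.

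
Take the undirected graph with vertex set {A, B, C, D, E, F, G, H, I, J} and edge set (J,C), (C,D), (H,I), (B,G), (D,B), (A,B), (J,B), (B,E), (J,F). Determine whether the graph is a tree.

No

The graph has 10 vertices and 9 edges.
It is not connected, so it is not a tree.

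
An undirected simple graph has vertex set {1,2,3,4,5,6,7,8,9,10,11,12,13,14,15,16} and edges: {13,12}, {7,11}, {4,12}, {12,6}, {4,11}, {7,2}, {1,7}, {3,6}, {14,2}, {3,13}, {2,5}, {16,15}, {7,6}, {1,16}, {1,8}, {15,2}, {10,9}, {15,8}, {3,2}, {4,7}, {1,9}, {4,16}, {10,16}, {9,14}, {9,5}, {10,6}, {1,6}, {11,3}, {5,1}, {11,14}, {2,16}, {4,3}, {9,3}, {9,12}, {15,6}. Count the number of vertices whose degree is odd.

Degrees: 1:6, 2:6, 3:6, 4:5, 5:3, 6:6, 7:5, 8:2, 9:6, 10:3, 11:4, 12:4, 13:2, 14:3, 15:4, 16:5
Odd-degree vertices: 4, 5, 7, 10, 14, 16.

6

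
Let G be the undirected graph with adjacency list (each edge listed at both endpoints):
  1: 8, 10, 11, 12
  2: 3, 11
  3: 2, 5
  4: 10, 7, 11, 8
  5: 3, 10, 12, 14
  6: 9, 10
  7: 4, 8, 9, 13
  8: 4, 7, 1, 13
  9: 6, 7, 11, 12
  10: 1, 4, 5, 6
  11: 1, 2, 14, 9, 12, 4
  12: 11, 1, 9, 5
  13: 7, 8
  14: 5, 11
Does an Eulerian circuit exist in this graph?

Yes

Degrees: 1:4, 2:2, 3:2, 4:4, 5:4, 6:2, 7:4, 8:4, 9:4, 10:4, 11:6, 12:4, 13:2, 14:2
All degrees are even and the non-isolated vertices are connected — an Eulerian circuit exists.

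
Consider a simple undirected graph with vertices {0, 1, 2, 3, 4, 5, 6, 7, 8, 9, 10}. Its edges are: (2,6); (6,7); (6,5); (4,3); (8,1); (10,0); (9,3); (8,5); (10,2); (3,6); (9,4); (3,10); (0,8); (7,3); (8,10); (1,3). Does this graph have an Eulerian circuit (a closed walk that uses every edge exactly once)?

Degrees: 0:2, 1:2, 2:2, 3:6, 4:2, 5:2, 6:4, 7:2, 8:4, 9:2, 10:4
All degrees are even and the non-isolated vertices are connected — an Eulerian circuit exists.

Yes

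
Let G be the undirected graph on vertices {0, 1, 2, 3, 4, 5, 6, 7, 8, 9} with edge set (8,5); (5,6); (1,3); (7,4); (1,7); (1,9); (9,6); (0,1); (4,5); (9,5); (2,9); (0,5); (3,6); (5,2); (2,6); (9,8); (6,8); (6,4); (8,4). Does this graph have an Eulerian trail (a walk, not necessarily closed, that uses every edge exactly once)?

Yes

Degrees: 0:2, 1:4, 2:3, 3:2, 4:4, 5:6, 6:6, 7:2, 8:4, 9:5
Odd-degree vertices: 2, 9 (2 total).
The non-isolated vertices are connected and exactly 2 have odd degree, so an Eulerian trail exists (from 2 to 9).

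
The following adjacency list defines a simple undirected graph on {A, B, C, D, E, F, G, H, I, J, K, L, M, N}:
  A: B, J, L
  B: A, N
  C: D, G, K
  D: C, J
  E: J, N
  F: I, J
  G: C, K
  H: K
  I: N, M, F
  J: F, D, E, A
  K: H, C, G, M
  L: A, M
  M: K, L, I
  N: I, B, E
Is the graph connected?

Yes

A breadth-first search from A visits A, L, B, J, M, N, D, E, F, K, I, C, G, H — all 14 vertices — so the graph is connected.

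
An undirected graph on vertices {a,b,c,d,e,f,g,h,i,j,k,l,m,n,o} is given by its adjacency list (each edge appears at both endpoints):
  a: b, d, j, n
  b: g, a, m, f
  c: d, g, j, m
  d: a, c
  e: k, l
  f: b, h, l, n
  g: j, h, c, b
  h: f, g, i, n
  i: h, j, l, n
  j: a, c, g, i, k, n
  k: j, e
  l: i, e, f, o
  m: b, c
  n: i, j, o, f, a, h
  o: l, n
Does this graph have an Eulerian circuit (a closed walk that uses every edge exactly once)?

Degrees: a:4, b:4, c:4, d:2, e:2, f:4, g:4, h:4, i:4, j:6, k:2, l:4, m:2, n:6, o:2
All degrees are even and the non-isolated vertices are connected — an Eulerian circuit exists.

Yes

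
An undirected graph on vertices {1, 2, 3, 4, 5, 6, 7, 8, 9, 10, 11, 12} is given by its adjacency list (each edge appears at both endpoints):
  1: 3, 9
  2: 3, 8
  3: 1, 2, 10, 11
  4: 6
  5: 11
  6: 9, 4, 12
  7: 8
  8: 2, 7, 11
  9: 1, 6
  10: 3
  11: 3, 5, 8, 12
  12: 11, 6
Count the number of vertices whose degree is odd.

6

Degrees: 1:2, 2:2, 3:4, 4:1, 5:1, 6:3, 7:1, 8:3, 9:2, 10:1, 11:4, 12:2
Odd-degree vertices: 4, 5, 6, 7, 8, 10.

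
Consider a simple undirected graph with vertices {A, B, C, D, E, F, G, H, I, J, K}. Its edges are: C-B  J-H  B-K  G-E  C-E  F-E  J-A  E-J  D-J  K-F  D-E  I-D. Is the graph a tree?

No

The graph has 11 vertices and 12 edges.
Connected but with 12 > 10 edges, so it has a cycle and is not a tree.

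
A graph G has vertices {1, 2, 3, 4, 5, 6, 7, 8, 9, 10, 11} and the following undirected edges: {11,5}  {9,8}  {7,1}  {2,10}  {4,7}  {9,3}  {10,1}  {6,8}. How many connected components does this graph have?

3

Component: {5, 11}
Component: {3, 6, 8, 9}
Component: {1, 2, 4, 7, 10}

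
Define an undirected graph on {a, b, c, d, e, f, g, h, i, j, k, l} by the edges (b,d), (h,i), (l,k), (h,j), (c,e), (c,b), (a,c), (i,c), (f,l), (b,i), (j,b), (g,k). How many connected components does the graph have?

Component: {f, g, k, l}
Component: {a, b, c, d, e, h, i, j}

2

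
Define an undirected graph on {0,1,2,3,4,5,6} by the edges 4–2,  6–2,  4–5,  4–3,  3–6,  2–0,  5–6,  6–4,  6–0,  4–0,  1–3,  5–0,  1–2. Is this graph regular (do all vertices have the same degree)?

No

Degrees: 0:4, 1:2, 2:4, 3:3, 4:5, 5:3, 6:5
Degrees are not all equal (e.g. deg(1)=2 but deg(4)=5); not regular.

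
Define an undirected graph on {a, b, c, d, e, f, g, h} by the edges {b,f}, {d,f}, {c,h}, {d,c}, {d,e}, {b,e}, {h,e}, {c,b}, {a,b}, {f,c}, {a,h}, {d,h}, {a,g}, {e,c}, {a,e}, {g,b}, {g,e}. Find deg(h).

Neighbors of h: a, c, d, e.

4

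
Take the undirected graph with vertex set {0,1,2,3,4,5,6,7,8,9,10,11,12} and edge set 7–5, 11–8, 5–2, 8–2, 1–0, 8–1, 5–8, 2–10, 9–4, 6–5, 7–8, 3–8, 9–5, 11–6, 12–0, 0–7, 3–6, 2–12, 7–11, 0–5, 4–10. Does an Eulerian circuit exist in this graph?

No

Degrees: 0:4, 1:2, 2:4, 3:2, 4:2, 5:6, 6:3, 7:4, 8:6, 9:2, 10:2, 11:3, 12:2
6, 11 have odd degree; an Eulerian circuit needs every degree to be even, so none exists.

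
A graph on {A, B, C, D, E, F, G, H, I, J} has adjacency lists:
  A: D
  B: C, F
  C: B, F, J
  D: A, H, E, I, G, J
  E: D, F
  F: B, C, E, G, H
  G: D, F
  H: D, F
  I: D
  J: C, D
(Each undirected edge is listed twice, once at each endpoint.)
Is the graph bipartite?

No

The cycle C-B-F-C has length 3, which is odd, so the graph is not bipartite.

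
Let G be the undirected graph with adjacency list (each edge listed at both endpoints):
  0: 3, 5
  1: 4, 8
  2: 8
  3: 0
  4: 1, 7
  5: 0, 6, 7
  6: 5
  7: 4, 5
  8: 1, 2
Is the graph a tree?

Yes

The graph has 9 vertices and 8 edges.
Connected and |E| = |V| - 1, which characterizes a tree.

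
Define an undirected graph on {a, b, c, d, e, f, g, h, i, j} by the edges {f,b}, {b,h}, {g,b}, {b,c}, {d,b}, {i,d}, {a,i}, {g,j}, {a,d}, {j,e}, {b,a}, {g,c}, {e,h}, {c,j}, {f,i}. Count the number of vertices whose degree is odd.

Degrees: a:3, b:6, c:3, d:3, e:2, f:2, g:3, h:2, i:3, j:3
Odd-degree vertices: a, c, d, g, i, j.

6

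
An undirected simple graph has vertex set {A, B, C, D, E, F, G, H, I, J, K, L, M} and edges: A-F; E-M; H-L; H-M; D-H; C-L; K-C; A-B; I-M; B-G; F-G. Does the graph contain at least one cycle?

Yes

|V| = 13, |E| = 11, number of components = 3.
One cycle is A-F-G-B-A.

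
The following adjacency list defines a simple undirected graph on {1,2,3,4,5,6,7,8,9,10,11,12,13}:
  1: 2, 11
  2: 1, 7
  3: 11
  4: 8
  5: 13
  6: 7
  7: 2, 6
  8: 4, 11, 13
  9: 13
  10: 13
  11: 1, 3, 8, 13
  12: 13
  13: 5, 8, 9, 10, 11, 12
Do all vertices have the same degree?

Degrees: 1:2, 2:2, 3:1, 4:1, 5:1, 6:1, 7:2, 8:3, 9:1, 10:1, 11:4, 12:1, 13:6
Degrees are not all equal (e.g. deg(3)=1 but deg(13)=6); not regular.

No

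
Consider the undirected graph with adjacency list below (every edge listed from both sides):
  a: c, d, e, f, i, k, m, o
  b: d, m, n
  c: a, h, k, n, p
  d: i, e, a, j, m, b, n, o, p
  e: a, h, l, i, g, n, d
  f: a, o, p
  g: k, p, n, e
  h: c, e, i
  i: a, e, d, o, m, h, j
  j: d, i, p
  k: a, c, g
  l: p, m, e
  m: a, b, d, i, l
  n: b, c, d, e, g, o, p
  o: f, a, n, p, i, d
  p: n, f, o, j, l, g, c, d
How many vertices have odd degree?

12

Degrees: a:8, b:3, c:5, d:9, e:7, f:3, g:4, h:3, i:7, j:3, k:3, l:3, m:5, n:7, o:6, p:8
Odd-degree vertices: b, c, d, e, f, h, i, j, k, l, m, n.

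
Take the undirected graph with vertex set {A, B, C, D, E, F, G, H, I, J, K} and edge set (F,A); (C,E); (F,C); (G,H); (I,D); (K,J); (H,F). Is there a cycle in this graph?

No

The graph has 11 vertices, 7 edges, and 4 connected components.
A forest on 11 vertices with 4 components has exactly 7 edges, which matches — so no cycle.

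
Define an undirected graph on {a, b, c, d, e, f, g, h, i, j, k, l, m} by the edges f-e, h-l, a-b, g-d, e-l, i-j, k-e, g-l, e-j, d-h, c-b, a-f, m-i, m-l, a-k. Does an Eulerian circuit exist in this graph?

Degrees: a:3, b:2, c:1, d:2, e:4, f:2, g:2, h:2, i:2, j:2, k:2, l:4, m:2
Vertices with odd degree: a, c. An Eulerian circuit requires all degrees even.

No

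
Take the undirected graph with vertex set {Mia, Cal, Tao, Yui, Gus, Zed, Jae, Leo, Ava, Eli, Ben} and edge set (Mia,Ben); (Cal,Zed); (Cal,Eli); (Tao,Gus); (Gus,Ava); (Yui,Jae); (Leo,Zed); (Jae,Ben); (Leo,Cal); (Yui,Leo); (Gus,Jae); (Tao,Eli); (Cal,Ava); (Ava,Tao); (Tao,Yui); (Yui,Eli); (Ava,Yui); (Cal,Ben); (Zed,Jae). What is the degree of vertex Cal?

Neighbors of Cal: Zed, Leo, Ava, Eli, Ben.

5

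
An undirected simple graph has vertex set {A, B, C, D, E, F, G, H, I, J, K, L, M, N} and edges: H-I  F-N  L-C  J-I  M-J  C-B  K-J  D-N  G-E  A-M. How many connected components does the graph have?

4

Component: {E, G}
Component: {B, C, L}
Component: {D, F, N}
Component: {A, H, I, J, K, M}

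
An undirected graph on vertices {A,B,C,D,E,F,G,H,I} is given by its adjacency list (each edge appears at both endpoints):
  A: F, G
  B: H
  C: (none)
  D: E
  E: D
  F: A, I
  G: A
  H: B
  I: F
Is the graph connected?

Component: {C}
Component: {B, H}
Component: {D, E}
Component: {A, F, G, I}
There are 4 separate components, so the graph is not connected.

No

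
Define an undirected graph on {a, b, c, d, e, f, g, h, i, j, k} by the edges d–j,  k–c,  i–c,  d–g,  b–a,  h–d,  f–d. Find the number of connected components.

Component: {e}
Component: {a, b}
Component: {c, i, k}
Component: {d, f, g, h, j}

4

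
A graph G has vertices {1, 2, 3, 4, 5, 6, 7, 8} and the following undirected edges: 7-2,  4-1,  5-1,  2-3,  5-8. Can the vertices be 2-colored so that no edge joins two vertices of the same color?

Yes

Color {3, 4, 5, 6, 7} black and {1, 2, 8} white. No edge joins two same-colored vertices, so the graph is bipartite.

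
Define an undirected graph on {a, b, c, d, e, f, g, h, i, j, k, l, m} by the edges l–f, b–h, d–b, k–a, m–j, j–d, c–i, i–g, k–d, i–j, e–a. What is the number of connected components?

2

Component: {f, l}
Component: {a, b, c, d, e, g, h, i, j, k, m}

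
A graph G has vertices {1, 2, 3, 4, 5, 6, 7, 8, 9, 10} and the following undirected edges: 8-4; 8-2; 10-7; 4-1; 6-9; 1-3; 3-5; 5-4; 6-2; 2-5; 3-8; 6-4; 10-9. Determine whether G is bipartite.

Yes

Color {2, 3, 4, 7, 9} black and {1, 5, 6, 8, 10} white. No edge joins two same-colored vertices, so the graph is bipartite.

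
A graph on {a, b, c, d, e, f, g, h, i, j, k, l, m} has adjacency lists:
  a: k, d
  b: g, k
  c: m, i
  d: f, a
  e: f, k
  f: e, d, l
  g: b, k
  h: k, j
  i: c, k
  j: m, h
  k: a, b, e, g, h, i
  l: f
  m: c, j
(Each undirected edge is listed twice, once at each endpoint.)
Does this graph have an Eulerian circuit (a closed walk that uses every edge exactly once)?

No

Degrees: a:2, b:2, c:2, d:2, e:2, f:3, g:2, h:2, i:2, j:2, k:6, l:1, m:2
Vertices with odd degree: f, l. An Eulerian circuit requires all degrees even.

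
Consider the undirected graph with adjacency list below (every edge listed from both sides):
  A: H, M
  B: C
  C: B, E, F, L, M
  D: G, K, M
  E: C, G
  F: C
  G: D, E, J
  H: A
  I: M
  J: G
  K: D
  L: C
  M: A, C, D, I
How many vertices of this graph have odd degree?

Degrees: A:2, B:1, C:5, D:3, E:2, F:1, G:3, H:1, I:1, J:1, K:1, L:1, M:4
Odd-degree vertices: B, C, D, F, G, H, I, J, K, L.

10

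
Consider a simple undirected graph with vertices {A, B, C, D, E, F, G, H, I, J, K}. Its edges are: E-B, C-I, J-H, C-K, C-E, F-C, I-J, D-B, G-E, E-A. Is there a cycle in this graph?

|V| = 11, |E| = 10, number of components = 1.
Since 10 = 11 - 1, the graph is a forest and contains no cycle.

No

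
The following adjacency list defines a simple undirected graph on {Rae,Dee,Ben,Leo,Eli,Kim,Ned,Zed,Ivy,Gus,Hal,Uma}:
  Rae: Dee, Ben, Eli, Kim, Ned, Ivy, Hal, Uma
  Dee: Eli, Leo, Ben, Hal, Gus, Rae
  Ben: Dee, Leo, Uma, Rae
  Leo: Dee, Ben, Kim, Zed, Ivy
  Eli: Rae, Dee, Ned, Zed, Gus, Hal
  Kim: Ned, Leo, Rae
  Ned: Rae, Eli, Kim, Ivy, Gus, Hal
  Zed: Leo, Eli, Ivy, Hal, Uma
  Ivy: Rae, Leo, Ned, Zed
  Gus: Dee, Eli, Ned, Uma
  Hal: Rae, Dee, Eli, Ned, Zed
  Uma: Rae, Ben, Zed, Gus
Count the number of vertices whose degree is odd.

4

Degrees: Rae:8, Dee:6, Ben:4, Leo:5, Eli:6, Kim:3, Ned:6, Zed:5, Ivy:4, Gus:4, Hal:5, Uma:4
Odd-degree vertices: Leo, Kim, Zed, Hal.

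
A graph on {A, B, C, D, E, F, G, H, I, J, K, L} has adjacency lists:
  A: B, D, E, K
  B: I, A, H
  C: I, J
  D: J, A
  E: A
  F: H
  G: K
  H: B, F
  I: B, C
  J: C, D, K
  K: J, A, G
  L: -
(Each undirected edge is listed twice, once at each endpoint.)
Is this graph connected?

No

Component: {L}
Component: {A, B, C, D, E, F, G, H, I, J, K}
There are 2 separate components, so the graph is not connected.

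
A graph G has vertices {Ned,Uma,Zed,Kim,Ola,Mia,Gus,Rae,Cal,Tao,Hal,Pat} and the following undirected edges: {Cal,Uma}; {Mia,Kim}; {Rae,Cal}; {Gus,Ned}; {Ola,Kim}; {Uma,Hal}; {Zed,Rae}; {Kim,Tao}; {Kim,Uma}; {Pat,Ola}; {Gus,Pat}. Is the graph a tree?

The graph has 12 vertices and 11 edges.
It is connected with exactly 11 edges, hence acyclic — it is a tree.

Yes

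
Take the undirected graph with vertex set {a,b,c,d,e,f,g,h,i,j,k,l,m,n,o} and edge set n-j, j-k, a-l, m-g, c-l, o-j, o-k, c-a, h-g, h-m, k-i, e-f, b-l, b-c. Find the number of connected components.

5

Component: {d}
Component: {e, f}
Component: {g, h, m}
Component: {a, b, c, l}
Component: {i, j, k, n, o}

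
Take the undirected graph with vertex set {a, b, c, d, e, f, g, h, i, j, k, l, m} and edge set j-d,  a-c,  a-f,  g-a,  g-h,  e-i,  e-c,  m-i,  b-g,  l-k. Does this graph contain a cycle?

No

|V| = 13, |E| = 10, number of components = 3.
A forest on 13 vertices with 3 components has exactly 10 edges, which matches — so no cycle.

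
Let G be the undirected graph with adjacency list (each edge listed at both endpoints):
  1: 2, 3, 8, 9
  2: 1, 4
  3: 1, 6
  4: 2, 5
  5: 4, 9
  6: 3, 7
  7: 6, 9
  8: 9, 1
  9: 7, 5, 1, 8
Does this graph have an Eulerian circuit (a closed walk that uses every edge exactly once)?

Yes

Degrees: 1:4, 2:2, 3:2, 4:2, 5:2, 6:2, 7:2, 8:2, 9:4
Every vertex has even degree and the edges form a single connected piece, so an Eulerian circuit exists.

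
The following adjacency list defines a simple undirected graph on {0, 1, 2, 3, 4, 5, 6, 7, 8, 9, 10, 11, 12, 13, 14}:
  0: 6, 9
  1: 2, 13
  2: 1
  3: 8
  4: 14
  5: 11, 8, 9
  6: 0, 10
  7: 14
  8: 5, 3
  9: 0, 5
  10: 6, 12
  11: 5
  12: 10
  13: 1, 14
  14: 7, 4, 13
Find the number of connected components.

Component: {1, 2, 4, 7, 13, 14}
Component: {0, 3, 5, 6, 8, 9, 10, 11, 12}

2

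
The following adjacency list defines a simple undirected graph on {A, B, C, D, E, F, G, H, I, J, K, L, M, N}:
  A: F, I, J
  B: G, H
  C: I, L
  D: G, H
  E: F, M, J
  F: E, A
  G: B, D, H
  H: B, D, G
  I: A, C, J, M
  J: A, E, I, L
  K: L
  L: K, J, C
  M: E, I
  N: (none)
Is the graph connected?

No

Component: {N}
Component: {B, D, G, H}
Component: {A, C, E, F, I, J, K, L, M}
No edge joins these 3 groups, so the graph is disconnected.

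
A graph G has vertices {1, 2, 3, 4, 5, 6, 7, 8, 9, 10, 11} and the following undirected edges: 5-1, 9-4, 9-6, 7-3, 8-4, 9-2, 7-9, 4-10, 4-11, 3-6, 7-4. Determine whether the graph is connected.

No

Component: {1, 5}
Component: {2, 3, 4, 6, 7, 8, 9, 10, 11}
There are 2 separate components, so the graph is not connected.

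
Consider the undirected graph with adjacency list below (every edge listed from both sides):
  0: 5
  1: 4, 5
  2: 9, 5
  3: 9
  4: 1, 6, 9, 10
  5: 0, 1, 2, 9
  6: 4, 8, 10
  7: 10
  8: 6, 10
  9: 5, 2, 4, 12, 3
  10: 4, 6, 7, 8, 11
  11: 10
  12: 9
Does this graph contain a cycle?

Yes

|V| = 13, |E| = 16, number of components = 1.
One cycle is 5-1-4-9-2-5.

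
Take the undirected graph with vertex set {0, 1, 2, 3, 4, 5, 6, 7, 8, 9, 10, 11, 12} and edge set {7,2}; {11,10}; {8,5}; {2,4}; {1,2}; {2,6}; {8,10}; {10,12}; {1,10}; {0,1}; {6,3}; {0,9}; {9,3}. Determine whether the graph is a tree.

The graph has 13 vertices and 13 edges.
Connected but with 13 > 12 edges, so it has a cycle and is not a tree.

No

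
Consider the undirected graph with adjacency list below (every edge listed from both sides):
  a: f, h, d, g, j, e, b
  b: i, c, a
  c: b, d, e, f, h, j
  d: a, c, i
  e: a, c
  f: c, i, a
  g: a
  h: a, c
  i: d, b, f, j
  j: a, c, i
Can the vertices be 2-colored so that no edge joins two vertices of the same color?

Partition the vertices as {b, d, e, f, g, h, j} vs {a, c, i}. Each listed edge has one endpoint in each part, so the graph is bipartite.

Yes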